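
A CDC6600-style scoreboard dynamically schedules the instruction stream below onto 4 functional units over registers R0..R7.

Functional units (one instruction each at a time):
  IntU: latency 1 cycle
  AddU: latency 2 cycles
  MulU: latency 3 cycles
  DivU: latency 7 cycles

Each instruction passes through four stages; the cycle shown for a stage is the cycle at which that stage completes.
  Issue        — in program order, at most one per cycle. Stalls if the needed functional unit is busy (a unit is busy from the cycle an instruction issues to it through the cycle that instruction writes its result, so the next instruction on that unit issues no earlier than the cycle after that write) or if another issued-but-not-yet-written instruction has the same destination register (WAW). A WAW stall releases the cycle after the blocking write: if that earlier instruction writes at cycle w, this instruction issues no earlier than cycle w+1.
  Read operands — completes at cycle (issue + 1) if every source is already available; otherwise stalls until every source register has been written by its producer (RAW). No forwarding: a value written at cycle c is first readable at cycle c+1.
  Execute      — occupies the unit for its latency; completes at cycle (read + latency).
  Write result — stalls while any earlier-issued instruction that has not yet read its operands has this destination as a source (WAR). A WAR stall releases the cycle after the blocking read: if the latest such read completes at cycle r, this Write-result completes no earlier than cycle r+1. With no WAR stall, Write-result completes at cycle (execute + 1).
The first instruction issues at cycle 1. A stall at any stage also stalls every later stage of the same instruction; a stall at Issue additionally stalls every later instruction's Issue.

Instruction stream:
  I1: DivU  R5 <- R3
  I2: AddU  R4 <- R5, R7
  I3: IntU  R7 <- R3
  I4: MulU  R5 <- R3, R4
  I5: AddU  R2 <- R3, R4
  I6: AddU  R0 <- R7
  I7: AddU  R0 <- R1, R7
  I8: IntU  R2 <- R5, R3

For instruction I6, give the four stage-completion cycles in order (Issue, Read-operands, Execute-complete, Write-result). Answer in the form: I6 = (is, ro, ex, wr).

c1: I1→DivU
c2: I1 RO | I2→AddU
c3: I3→IntU
c4: I3 RO
c5: I3 EX
c9: I1 EX
c10: I1 WR R5
c11: I2 RO | I4→MulU
c12: I3 WR R7
c13: I2 EX
c14: I2 WR R4
c15: I4 RO | I5→AddU
c16: I5 RO
c18: I4 EX | I5 EX
c19: I4 WR R5 | I5 WR R2
c20: I6→AddU
c21: I6 RO
c23: I6 EX
c24: I6 WR R0
c25: I7→AddU
c26: I7 RO | I8→IntU
c27: I8 RO
c28: I7 EX | I8 EX
c29: I7 WR R0 | I8 WR R2

I6 = (20, 21, 23, 24)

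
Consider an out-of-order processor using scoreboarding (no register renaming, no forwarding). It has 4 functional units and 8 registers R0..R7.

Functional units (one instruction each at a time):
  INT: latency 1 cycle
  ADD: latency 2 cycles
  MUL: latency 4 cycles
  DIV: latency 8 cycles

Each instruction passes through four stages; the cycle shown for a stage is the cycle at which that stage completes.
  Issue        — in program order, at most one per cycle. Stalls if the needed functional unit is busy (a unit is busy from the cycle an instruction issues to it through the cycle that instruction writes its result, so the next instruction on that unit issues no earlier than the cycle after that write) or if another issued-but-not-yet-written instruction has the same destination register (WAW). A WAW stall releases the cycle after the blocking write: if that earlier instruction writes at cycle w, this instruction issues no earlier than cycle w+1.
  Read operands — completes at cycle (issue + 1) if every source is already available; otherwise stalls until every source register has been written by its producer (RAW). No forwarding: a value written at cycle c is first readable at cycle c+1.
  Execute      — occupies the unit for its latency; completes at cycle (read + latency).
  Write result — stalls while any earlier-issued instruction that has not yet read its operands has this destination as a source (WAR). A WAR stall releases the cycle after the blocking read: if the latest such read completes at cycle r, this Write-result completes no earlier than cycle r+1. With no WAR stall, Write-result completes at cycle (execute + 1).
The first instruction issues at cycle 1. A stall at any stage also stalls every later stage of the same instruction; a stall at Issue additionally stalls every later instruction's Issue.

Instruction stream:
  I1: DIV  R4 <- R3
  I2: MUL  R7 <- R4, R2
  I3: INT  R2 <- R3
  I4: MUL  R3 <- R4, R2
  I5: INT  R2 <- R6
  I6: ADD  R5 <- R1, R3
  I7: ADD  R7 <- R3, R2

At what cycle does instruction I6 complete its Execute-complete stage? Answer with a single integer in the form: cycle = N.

cycle = 27

t=1  I1 issues→DIV
t=2  I1 reads | I2 issues→MUL
t=3  I3 issues→INT
t=4  I3 reads
t=5  I3 exec-done
t=10  I1 exec-done
t=11  I1 writes R4
t=12  I2 reads
t=13  I3 writes R2
t=16  I2 exec-done
t=17  I2 writes R7
t=18  I4 issues→MUL
t=19  I4 reads | I5 issues→INT
t=20  I5 reads | I6 issues→ADD
t=21  I5 exec-done
t=22  I5 writes R2
t=23  I4 exec-done
t=24  I4 writes R3
t=25  I6 reads
t=27  I6 exec-done
t=28  I6 writes R5
t=29  I7 issues→ADD
t=30  I7 reads
t=32  I7 exec-done
t=33  I7 writes R7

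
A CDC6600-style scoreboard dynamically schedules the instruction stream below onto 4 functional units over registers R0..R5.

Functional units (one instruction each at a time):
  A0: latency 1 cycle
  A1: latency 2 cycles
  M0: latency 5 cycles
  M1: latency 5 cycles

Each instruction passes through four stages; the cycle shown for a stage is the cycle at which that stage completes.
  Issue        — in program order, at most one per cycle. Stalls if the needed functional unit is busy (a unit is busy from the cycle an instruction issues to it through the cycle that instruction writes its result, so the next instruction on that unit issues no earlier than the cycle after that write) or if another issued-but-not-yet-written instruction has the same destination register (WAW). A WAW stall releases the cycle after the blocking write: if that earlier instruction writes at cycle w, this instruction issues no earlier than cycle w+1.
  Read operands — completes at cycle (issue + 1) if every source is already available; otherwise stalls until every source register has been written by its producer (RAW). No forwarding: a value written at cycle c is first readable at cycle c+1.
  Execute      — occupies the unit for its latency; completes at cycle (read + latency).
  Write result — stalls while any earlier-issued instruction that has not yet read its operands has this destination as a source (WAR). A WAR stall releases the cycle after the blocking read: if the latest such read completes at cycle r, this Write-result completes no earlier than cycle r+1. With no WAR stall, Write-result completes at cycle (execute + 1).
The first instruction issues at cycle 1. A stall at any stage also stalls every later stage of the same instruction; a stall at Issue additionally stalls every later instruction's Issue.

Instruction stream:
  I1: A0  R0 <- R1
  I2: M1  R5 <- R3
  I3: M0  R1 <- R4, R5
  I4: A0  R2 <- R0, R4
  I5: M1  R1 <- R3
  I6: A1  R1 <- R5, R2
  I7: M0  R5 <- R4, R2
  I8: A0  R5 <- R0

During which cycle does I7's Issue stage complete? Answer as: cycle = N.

I1  is:1  ro:2  ex:3  wr:4
I2  is:2  ro:3  ex:8  wr:9
I3  is:3  ro:10  ex:15  wr:16  — RAW R5: wait I2 write@9
I4  is:5  ro:6  ex:7  wr:8  — struct: A0 busy until I1 writes@4
I5  is:17  ro:18  ex:23  wr:24  — WAW R1: wait I3 write@16
I6  is:25  ro:26  ex:28  wr:29  — WAW R1: wait I5 write@24
I7  is:26  ro:27  ex:32  wr:33
I8  is:34  ro:35  ex:36  wr:37  — WAW R5: wait I7 write@33

cycle = 26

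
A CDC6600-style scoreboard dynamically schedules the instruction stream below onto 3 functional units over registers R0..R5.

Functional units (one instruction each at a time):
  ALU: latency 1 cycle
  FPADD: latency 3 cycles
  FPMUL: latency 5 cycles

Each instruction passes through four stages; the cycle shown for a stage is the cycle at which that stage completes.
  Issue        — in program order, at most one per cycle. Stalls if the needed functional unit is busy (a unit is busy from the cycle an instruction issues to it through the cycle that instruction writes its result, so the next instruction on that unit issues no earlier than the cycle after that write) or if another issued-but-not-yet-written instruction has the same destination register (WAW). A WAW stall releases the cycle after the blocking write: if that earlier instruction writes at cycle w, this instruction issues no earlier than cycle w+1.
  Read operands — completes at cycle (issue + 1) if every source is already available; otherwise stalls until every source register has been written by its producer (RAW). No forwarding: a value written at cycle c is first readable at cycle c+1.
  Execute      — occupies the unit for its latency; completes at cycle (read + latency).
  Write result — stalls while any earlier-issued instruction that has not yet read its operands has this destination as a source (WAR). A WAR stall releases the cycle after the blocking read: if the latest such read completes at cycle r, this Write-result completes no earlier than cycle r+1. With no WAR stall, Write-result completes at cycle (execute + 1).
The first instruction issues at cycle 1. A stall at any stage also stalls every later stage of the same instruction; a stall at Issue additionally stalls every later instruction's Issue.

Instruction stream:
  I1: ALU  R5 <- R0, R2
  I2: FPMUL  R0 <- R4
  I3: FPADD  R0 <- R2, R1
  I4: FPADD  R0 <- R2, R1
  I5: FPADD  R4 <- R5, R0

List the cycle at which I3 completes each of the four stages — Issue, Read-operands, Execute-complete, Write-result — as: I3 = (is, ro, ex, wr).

I3 = (10, 11, 14, 15)

I1  is:1  ro:2  ex:3  wr:4
I2  is:2  ro:3  ex:8  wr:9
I3  is:10  ro:11  ex:14  wr:15  — WAW R0: wait I2 write@9
I4  is:16  ro:17  ex:20  wr:21  — struct: FPADD busy until I3 writes@15
I5  is:22  ro:23  ex:26  wr:27  — struct: FPADD busy until I4 writes@21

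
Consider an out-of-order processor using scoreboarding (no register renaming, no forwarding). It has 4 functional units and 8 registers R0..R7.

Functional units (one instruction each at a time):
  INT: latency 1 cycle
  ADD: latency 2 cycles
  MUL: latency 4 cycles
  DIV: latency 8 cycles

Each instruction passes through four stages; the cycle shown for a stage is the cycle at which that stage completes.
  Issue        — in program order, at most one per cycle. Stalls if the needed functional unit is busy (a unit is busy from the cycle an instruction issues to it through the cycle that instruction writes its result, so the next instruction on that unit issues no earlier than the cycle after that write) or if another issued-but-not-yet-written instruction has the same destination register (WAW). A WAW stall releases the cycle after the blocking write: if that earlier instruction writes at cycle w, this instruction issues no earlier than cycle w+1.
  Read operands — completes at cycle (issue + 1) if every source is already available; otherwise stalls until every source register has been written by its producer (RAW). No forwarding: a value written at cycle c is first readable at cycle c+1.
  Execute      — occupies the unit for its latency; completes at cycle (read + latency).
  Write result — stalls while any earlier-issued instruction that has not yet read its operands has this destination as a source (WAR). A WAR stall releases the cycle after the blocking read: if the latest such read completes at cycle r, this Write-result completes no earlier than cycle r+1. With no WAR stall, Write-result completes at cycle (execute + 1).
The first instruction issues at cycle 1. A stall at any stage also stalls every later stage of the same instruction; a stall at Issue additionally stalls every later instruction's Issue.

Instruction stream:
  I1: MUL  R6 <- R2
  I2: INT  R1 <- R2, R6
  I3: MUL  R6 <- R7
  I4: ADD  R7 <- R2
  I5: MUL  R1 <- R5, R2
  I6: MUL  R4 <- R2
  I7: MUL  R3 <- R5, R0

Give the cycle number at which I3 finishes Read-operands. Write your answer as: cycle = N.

cycle = 9

[1] I1 dispatched to MUL
[2] I1 operands ready | I2 dispatched to INT
[6] I1 complete
[7] R6←I1
[8] I2 operands ready | I3 dispatched to MUL
[9] I2 complete | I3 operands ready | I4 dispatched to ADD
[10] R1←I2 | I4 operands ready
[12] I4 complete
[13] I3 complete | R7←I4
[14] R6←I3
[15] I5 dispatched to MUL
[16] I5 operands ready
[20] I5 complete
[21] R1←I5
[22] I6 dispatched to MUL
[23] I6 operands ready
[27] I6 complete
[28] R4←I6
[29] I7 dispatched to MUL
[30] I7 operands ready
[34] I7 complete
[35] R3←I7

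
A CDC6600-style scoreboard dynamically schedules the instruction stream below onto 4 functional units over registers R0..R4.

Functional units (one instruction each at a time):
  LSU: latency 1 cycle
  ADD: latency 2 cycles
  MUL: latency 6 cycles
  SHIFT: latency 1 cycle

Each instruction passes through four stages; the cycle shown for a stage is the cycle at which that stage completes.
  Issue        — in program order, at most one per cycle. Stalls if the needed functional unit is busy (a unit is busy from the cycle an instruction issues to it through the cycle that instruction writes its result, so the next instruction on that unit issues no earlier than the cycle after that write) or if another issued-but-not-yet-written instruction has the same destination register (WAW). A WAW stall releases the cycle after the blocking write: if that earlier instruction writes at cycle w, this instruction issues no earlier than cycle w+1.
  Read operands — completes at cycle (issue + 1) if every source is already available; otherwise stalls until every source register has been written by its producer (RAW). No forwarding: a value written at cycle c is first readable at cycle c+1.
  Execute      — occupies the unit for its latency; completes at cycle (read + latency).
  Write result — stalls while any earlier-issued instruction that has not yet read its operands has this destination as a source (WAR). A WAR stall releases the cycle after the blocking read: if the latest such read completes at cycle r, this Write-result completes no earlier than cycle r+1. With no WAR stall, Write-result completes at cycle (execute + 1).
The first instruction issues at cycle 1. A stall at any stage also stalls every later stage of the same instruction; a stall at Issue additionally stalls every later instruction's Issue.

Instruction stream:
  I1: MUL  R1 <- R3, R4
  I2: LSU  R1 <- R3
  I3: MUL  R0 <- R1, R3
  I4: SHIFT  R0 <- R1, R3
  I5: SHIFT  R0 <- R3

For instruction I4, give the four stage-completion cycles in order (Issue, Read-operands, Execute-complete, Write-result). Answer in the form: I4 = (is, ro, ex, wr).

[1] issue I1 (MUL)
[2] I1 read-ops
[8] I1 finished on MUL
[9] I1→R1
[10] issue I2 (LSU)
[11] I2 read-ops | issue I3 (MUL)
[12] I2 finished on LSU
[13] I2→R1
[14] I3 read-ops
[20] I3 finished on MUL
[21] I3→R0
[22] issue I4 (SHIFT)
[23] I4 read-ops
[24] I4 finished on SHIFT
[25] I4→R0
[26] issue I5 (SHIFT)
[27] I5 read-ops
[28] I5 finished on SHIFT
[29] I5→R0

I4 = (22, 23, 24, 25)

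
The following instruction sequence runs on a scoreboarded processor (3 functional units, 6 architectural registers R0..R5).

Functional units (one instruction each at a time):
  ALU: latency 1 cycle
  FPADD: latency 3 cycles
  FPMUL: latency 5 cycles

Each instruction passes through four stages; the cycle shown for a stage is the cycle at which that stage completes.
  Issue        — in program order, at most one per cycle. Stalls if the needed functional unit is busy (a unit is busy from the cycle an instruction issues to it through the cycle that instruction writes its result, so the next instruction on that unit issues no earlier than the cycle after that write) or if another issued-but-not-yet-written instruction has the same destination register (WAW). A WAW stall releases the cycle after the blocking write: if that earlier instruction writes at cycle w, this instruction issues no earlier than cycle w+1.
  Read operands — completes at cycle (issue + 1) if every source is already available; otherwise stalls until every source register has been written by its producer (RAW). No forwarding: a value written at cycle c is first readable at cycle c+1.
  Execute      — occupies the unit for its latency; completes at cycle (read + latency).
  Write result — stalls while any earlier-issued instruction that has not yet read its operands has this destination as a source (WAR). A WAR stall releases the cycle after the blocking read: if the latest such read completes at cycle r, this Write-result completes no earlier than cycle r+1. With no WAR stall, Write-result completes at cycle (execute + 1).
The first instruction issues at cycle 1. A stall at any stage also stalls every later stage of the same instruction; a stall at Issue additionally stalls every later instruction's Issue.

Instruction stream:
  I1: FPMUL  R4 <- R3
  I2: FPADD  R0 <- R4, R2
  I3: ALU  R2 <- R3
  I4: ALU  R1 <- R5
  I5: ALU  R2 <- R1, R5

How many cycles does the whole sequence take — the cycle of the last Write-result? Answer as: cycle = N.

cycle = 18

cycle 1: I1→FPMUL
cycle 2: I1 RO, I2→FPADD
cycle 3: I3→ALU
cycle 4: I3 RO
cycle 5: I3 EX
cycle 7: I1 EX
cycle 8: I1 WR R4
cycle 9: I2 RO
cycle 10: I3 WR R2
cycle 11: I4→ALU
cycle 12: I2 EX, I4 RO
cycle 13: I2 WR R0, I4 EX
cycle 14: I4 WR R1
cycle 15: I5→ALU
cycle 16: I5 RO
cycle 17: I5 EX
cycle 18: I5 WR R2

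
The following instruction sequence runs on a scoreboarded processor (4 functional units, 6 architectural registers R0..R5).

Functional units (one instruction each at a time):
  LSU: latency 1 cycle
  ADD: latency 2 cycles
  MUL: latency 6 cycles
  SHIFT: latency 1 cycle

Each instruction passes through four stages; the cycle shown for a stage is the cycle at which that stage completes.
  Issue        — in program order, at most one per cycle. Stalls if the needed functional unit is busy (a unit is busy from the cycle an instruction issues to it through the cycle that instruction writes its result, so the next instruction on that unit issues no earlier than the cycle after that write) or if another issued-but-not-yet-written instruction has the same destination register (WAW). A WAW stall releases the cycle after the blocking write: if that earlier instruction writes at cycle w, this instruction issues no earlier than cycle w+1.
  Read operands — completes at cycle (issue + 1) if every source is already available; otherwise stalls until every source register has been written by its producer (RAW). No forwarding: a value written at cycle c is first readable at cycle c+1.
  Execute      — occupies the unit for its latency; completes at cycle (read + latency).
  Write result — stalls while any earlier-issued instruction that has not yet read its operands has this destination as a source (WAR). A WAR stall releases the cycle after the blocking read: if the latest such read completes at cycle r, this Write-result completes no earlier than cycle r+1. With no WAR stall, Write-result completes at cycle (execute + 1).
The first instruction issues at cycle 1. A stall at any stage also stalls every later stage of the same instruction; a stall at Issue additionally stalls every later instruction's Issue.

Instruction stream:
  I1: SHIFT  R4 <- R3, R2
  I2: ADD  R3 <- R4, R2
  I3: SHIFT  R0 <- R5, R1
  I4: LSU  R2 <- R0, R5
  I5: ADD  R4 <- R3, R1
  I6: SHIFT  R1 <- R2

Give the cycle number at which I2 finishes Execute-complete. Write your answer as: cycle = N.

cycle = 7

t=1  I1 issues→SHIFT
t=2  I1 reads, I2 issues→ADD
t=3  I1 exec-done
t=4  I1 writes R4
t=5  I2 reads, I3 issues→SHIFT
t=6  I3 reads, I4 issues→LSU
t=7  I2 exec-done, I3 exec-done
t=8  I2 writes R3, I3 writes R0
t=9  I4 reads, I5 issues→ADD
t=10  I4 exec-done, I5 reads, I6 issues→SHIFT
t=11  I4 writes R2
t=12  I5 exec-done, I6 reads
t=13  I5 writes R4, I6 exec-done
t=14  I6 writes R1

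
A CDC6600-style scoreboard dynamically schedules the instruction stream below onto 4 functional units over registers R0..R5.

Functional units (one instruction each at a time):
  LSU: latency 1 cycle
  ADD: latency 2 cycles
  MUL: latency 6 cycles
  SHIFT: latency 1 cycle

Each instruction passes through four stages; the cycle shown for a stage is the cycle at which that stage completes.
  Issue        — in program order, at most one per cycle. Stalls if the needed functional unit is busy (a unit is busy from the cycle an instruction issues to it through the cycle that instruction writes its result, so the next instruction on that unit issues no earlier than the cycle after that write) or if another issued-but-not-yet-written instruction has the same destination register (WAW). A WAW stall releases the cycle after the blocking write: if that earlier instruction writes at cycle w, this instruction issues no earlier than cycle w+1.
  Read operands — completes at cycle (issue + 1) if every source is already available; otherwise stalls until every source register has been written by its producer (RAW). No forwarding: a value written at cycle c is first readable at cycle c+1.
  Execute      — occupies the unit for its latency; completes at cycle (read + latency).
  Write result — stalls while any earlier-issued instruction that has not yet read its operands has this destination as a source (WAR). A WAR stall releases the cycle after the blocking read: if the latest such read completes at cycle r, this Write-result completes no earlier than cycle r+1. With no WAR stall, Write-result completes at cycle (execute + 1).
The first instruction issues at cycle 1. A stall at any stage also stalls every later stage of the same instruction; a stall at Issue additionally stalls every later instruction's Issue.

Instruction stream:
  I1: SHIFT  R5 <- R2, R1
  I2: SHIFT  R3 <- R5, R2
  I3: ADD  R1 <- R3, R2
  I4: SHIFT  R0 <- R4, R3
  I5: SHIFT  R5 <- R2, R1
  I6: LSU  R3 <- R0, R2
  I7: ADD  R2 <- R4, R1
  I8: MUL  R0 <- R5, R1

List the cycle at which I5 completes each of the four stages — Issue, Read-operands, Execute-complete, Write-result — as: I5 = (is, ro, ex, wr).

  I1 | 1 | 2 | 3 | 4
  I2 | 5 | 6 | 7 | 8   struct: SHIFT busy until I1 writes@4
  I3 | 6 | 9 | 11 | 12   RAW R3: wait I2 write@8
  I4 | 9 | 10 | 11 | 12   struct: SHIFT busy until I2 writes@8
  I5 | 13 | 14 | 15 | 16   struct: SHIFT busy until I4 writes@12
  I6 | 14 | 15 | 16 | 17
  I7 | 15 | 16 | 18 | 19
  I8 | 16 | 17 | 23 | 24

I5 = (13, 14, 15, 16)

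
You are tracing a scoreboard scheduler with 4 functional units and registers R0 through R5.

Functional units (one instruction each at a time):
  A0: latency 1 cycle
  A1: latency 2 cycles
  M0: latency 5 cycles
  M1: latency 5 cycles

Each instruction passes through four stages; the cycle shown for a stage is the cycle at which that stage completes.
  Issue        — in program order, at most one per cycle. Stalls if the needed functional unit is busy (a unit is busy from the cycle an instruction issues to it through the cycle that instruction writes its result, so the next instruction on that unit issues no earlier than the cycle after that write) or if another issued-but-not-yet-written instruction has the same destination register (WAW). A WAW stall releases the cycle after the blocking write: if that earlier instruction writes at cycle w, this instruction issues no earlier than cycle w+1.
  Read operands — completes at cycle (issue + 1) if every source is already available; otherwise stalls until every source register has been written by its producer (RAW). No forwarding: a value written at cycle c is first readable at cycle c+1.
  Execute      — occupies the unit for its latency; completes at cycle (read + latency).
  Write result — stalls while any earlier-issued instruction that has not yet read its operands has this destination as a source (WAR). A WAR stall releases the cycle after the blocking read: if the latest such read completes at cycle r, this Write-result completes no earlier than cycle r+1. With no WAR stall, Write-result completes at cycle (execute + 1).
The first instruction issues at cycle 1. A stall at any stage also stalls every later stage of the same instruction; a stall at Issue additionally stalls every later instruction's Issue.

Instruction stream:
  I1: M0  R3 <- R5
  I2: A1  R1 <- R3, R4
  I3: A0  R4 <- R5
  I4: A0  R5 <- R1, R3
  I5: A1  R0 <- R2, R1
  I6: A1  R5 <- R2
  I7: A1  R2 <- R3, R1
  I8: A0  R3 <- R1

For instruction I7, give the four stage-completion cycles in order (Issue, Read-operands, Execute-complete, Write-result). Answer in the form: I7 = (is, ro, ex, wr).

I7 = (23, 24, 26, 27)

cycle 1: I1→M0
cycle 2: I1 RO · I2→A1
cycle 3: I3→A0
cycle 4: I3 RO
cycle 5: I3 EX
cycle 7: I1 EX
cycle 8: I1 WR R3
cycle 9: I2 RO
cycle 10: I3 WR R4
cycle 11: I2 EX · I4→A0
cycle 12: I2 WR R1
cycle 13: I4 RO · I5→A1
cycle 14: I4 EX · I5 RO
cycle 15: I4 WR R5
cycle 16: I5 EX
cycle 17: I5 WR R0
cycle 18: I6→A1
cycle 19: I6 RO
cycle 21: I6 EX
cycle 22: I6 WR R5
cycle 23: I7→A1
cycle 24: I7 RO · I8→A0
cycle 25: I8 RO
cycle 26: I7 EX · I8 EX
cycle 27: I7 WR R2 · I8 WR R3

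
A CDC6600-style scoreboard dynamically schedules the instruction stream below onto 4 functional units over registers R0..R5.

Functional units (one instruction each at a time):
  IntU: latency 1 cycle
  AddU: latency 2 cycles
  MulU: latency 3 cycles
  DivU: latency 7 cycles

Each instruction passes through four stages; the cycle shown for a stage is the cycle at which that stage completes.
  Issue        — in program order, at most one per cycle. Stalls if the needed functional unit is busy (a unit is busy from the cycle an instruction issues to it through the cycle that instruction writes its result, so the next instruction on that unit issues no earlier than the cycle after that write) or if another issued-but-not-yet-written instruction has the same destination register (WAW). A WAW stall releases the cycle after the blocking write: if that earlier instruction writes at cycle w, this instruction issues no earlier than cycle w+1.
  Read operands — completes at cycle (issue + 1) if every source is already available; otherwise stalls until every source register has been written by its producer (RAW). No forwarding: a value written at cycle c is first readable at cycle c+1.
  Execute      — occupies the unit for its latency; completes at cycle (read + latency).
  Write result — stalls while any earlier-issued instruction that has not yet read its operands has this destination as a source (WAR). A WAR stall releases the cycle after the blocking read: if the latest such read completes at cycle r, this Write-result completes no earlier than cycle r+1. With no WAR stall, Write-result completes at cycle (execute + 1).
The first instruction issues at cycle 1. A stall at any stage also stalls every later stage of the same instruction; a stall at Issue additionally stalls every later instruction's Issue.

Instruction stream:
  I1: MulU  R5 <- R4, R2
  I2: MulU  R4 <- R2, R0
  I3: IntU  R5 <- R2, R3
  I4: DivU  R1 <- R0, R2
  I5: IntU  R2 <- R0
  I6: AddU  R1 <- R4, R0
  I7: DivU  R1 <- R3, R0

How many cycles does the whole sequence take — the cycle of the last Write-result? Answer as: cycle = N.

cycle = 33

t=1  I1 issues→MulU
t=2  I1 reads
t=5  I1 exec-done
t=6  I1 writes R5
t=7  I2 issues→MulU
t=8  I2 reads; I3 issues→IntU
t=9  I3 reads; I4 issues→DivU
t=10  I3 exec-done; I4 reads
t=11  I2 exec-done; I3 writes R5
t=12  I2 writes R4; I5 issues→IntU
t=13  I5 reads
t=14  I5 exec-done
t=15  I5 writes R2
t=17  I4 exec-done
t=18  I4 writes R1
t=19  I6 issues→AddU
t=20  I6 reads
t=22  I6 exec-done
t=23  I6 writes R1
t=24  I7 issues→DivU
t=25  I7 reads
t=32  I7 exec-done
t=33  I7 writes R1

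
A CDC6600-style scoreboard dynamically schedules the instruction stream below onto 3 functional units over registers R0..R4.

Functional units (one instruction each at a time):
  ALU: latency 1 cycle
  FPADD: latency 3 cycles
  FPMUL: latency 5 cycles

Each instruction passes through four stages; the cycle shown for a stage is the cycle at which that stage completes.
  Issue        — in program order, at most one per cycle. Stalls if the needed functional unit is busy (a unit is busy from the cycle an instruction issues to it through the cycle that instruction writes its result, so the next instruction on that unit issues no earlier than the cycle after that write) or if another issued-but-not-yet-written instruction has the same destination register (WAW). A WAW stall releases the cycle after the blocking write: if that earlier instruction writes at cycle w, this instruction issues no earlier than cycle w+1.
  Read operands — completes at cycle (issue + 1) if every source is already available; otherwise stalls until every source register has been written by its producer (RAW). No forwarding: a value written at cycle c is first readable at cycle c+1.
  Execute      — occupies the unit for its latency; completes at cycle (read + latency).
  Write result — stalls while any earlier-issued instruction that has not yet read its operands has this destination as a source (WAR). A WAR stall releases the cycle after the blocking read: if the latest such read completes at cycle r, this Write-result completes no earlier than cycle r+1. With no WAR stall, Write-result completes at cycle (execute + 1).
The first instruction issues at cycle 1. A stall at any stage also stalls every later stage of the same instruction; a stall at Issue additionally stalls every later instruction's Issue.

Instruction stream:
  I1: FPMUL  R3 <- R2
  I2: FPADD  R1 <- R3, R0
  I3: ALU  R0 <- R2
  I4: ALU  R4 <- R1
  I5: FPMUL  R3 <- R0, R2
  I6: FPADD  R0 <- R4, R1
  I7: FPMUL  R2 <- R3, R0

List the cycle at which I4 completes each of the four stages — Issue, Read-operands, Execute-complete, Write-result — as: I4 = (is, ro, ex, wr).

I4 = (11, 14, 15, 16)

I1  is:1  ro:2  ex:7  wr:8
I2  is:2  ro:9  ex:12  wr:13  — RAW R3: wait I1 write@8
I3  is:3  ro:4  ex:5  wr:10  — WAR R0: wait I2 read@9
I4  is:11  ro:14  ex:15  wr:16  — struct: ALU busy until I3 writes@10, RAW R1: wait I2 write@13
I5  is:12  ro:13  ex:18  wr:19
I6  is:14  ro:17  ex:20  wr:21  — struct: FPADD busy until I2 writes@13, RAW R4: wait I4 write@16
I7  is:20  ro:22  ex:27  wr:28  — struct: FPMUL busy until I5 writes@19, RAW R0: wait I6 write@21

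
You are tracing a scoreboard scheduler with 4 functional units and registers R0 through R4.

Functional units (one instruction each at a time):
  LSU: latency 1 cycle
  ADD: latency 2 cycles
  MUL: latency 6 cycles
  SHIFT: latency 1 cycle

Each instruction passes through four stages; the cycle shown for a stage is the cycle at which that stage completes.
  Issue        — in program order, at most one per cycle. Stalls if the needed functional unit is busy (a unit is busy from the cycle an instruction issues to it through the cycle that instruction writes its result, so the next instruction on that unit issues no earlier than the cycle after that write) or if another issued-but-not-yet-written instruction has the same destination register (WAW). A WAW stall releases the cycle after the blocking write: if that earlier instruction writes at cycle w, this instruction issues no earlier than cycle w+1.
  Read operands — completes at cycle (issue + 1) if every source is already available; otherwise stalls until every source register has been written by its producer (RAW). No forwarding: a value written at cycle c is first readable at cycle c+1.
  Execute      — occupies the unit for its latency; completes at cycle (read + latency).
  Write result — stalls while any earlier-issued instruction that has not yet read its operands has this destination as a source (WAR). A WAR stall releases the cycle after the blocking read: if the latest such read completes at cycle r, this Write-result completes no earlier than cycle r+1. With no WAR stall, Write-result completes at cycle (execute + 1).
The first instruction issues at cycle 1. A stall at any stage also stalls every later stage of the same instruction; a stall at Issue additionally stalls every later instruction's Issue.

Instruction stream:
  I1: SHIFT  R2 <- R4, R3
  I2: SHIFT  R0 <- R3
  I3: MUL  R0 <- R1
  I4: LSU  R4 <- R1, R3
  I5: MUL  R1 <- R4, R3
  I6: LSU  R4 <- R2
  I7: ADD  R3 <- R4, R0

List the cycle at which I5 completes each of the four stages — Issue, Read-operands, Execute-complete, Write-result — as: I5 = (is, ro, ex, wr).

t=1  issue I1 (SHIFT)
t=2  I1 read-ops
t=3  I1 finished on SHIFT
t=4  I1→R2
t=5  issue I2 (SHIFT)
t=6  I2 read-ops
t=7  I2 finished on SHIFT
t=8  I2→R0
t=9  issue I3 (MUL)
t=10  I3 read-ops | issue I4 (LSU)
t=11  I4 read-ops
t=12  I4 finished on LSU
t=13  I4→R4
t=16  I3 finished on MUL
t=17  I3→R0
t=18  issue I5 (MUL)
t=19  I5 read-ops | issue I6 (LSU)
t=20  I6 read-ops | issue I7 (ADD)
t=21  I6 finished on LSU
t=22  I6→R4
t=23  I7 read-ops
t=25  I5 finished on MUL | I7 finished on ADD
t=26  I5→R1 | I7→R3

I5 = (18, 19, 25, 26)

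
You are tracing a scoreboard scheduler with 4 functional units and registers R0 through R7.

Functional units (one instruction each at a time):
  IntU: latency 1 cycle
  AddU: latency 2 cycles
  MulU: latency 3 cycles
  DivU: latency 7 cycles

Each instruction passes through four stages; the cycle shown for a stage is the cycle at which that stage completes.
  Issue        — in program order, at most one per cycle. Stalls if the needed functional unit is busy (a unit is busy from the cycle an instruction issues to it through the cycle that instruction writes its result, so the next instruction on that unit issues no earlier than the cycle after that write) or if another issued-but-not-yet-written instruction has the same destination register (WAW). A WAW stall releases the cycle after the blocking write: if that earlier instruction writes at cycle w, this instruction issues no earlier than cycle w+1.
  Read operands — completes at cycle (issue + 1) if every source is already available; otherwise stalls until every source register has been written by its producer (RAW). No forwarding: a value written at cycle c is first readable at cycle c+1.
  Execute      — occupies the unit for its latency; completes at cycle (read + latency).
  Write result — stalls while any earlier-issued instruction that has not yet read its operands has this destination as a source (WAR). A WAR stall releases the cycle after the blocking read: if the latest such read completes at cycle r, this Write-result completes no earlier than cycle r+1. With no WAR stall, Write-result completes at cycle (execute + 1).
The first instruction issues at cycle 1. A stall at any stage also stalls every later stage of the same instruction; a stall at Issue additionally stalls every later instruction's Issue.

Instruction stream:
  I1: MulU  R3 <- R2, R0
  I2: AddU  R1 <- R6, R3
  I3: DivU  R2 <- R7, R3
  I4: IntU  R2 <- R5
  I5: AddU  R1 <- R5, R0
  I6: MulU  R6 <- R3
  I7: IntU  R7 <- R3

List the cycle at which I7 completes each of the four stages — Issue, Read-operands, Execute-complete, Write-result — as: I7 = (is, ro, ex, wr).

[I1] 1/2/5/6
[I2] 2/7/9/10  (RAW R3: wait I1 write@6)
[I3] 3/7/14/15  (RAW R3: wait I1 write@6)
[I4] 16/17/18/19  (WAW R2: wait I3 write@15)
[I5] 17/18/20/21
[I6] 18/19/22/23
[I7] 20/21/22/23  (struct: IntU busy until I4 writes@19)

I7 = (20, 21, 22, 23)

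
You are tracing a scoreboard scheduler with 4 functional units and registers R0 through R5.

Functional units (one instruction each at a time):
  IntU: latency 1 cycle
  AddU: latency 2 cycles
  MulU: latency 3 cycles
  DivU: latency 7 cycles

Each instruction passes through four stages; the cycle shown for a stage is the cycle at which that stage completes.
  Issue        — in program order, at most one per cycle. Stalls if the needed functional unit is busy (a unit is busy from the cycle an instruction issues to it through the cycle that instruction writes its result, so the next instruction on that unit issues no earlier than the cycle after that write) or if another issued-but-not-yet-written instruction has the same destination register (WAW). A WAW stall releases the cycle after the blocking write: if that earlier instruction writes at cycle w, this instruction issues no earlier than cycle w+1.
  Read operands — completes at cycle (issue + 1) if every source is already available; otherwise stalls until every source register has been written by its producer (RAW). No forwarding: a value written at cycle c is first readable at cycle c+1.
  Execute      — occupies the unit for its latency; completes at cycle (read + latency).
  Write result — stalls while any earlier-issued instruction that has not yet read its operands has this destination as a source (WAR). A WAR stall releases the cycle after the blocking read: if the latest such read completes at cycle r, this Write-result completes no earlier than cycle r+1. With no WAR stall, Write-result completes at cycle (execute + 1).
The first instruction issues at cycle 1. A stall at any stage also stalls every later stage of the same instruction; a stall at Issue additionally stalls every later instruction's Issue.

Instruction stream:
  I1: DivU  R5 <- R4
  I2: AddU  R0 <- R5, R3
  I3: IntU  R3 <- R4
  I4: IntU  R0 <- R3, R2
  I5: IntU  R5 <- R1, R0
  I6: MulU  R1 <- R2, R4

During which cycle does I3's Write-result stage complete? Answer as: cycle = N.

cycle = 12

[I1] 1/2/9/10
[I2] 2/11/13/14  (RAW R5: wait I1 write@10)
[I3] 3/4/5/12  (WAR R3: wait I2 read@11)
[I4] 15/16/17/18  (WAW R0: wait I2 write@14)
[I5] 19/20/21/22  (struct: IntU busy until I4 writes@18)
[I6] 20/21/24/25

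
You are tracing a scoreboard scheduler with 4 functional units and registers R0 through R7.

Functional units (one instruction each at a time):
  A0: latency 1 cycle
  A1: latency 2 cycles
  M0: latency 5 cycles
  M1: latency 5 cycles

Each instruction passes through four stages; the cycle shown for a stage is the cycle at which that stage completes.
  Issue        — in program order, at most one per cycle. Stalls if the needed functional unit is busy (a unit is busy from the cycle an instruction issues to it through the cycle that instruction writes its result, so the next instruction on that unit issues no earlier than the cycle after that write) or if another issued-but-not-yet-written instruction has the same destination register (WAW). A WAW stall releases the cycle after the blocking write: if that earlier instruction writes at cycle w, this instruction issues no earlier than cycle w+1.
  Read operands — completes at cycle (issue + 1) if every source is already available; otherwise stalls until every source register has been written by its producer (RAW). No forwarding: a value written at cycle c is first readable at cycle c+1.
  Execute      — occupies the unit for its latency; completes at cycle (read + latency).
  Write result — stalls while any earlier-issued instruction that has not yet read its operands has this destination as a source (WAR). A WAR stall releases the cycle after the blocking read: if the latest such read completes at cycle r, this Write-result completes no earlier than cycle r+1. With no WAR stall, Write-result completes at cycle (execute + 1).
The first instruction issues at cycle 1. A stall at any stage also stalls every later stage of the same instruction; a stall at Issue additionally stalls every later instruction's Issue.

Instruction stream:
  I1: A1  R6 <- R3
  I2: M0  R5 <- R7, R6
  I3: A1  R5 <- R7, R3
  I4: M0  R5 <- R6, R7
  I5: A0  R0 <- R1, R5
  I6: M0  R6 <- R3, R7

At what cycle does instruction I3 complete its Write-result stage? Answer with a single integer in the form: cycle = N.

cycle 1: I1 issues→A1
cycle 2: I1 reads; I2 issues→M0
cycle 4: I1 exec-done
cycle 5: I1 writes R6
cycle 6: I2 reads
cycle 11: I2 exec-done
cycle 12: I2 writes R5
cycle 13: I3 issues→A1
cycle 14: I3 reads
cycle 16: I3 exec-done
cycle 17: I3 writes R5
cycle 18: I4 issues→M0
cycle 19: I4 reads; I5 issues→A0
cycle 24: I4 exec-done
cycle 25: I4 writes R5
cycle 26: I5 reads; I6 issues→M0
cycle 27: I5 exec-done; I6 reads
cycle 28: I5 writes R0
cycle 32: I6 exec-done
cycle 33: I6 writes R6

cycle = 17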